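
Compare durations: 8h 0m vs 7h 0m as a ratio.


Duration 1: 480 minutes
Duration 2: 420 minutes
Ratio = 480:420
GCD = 60
Simplified = 8:7
As a decimal: 8/7 ≈ 1.14

8:7 (1.14)


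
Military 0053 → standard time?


12:53 AM

Hour: 0
0 → 12 AM (midnight)


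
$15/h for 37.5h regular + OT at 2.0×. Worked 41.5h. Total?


$682.50

Regular: 37.5h × $15 = $562.50
Overtime: 41.5 - 37.5 = 4.0h
OT pay: 4.0h × $15 × 2.0 = $120.00
Total = $562.50 + $120.00 = $682.50


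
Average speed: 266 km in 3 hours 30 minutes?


76.0 km/h

Distance: 266 km
Time: 3h 30m = 210 min = 210/60 = 7/2 hours
Speed = 266 ÷ (7/2) = 266 × 2 / 7 = 532/7 = 76.0 km/h


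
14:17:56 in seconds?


Hours: 14 × 3600 = 50400
Minutes: 17 × 60 = 1020
Seconds: 56
Total = 50400 + 1020 + 56 = 51476

51476 seconds


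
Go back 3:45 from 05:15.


Start: 315 minutes from midnight
Subtract: 225 minutes
Remaining: 315 - 225 = 90
Hours: 1, Minutes: 30

01:30


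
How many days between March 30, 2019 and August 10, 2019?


133 days

From March 30, 2019 to August 10, 2019
Rest of March 2019: 31 - 30 = 1
Full months: April 30, May 31, June 30, July 31
Days into August 2019: 10
Total = 1 + 30 + 31 + 30 + 31 + 10 = 133 days


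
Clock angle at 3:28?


Hour hand = 3×30 + 28×0.5 = 104.0°
Minute hand = 28×6 = 168°
Difference = |104.0 - 168| = 64.0°

64.0°


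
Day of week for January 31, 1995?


Zeller's congruence:
q=31, m=13, k=94, j=19
h = (31 + ⌊13×14/5⌋ + 94 + ⌊94/4⌋ + ⌊19/4⌋ - 2×19) mod 7
= (31 + 36 + 94 + 23 + 4 - 38) mod 7
= 150 mod 7 = 3
h=3 → Tuesday

Tuesday


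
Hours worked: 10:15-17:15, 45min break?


6h 15m (375 minutes)

Total time = (17×60+15) - (10×60+15)
= 1035 - 615 = 420 min
Minus break: 420 - 45 = 375 min
= 6h 15m


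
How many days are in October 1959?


31 days

Month: October (month 10)
October has 31 days


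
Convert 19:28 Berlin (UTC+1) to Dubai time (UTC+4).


Time difference = UTC+4 - UTC+1 = +3 hours
New hour = (19 + 3) mod 24
= 22 mod 24 = 22
Minutes unchanged → 22:28

22:28


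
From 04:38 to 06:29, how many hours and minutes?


End time in minutes: 6×60 + 29 = 389
Start time in minutes: 4×60 + 38 = 278
Difference = 389 - 278 = 111 minutes
= 1 hours 51 minutes

1h 51m


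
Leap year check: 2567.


No

Rules: divisible by 4 AND (not by 100 OR by 400)
2567 ÷ 4 = 641 remainder 3 → not divisible by 4
Not divisible by 4 → not a leap year


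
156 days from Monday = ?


Wednesday

Start: Monday (index 0)
(0 + 156) mod 7
= 156 mod 7
= 2
Index 2 → Wednesday


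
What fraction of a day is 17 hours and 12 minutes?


0.7167 (71.67%)

Total minutes: 17×60 + 12 = 1032
Day = 24×60 = 1440 minutes
Fraction = 1032/1440 ≈ 0.7167
As a percentage: 1032/1440 × 100 ≈ 71.67%


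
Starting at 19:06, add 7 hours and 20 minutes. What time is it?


02:26 (next day)

Start: 1146 minutes from midnight
Add: 440 minutes
Total: 1586 minutes
Hours: 1586 ÷ 60 = 26 remainder 26
26 ≥ 24 → 26 - 24 = 2 (next day)


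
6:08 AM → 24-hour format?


Input: 6:08 AM
AM hour stays: 6

06:08


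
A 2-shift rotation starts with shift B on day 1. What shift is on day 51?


Shift B

Shifts: A, B
Start: B (index 1)
Day 51: (1 + 51 - 1) mod 2
= 51 mod 2
= 1
Index 1 → shift B


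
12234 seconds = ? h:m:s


3h 23m 54s

Hours: 12234 ÷ 3600 = 3 remainder 1434
Minutes: 1434 ÷ 60 = 23 remainder 54
Seconds: 54


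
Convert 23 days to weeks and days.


Weeks: 23 ÷ 7 = 3 remainder 2

3 weeks 2 days


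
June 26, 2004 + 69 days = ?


Start: June 26, 2004
Add 69 days
June 26 → July 1: 30 - 26 + 1 = 5 days (69 - 5 = 64 left)
July 1 → August 1: 31 - 1 + 1 = 31 days (64 - 31 = 33 left)
August 1 → September 1: 31 - 1 + 1 = 31 days (33 - 31 = 2 left)
September 1 + 2 = September 3, 2004

September 3, 2004


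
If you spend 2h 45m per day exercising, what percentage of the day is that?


Time: 165 minutes
Day: 1440 minutes
Percentage = (165/1440) × 100 ≈ 11.5%

11.5%


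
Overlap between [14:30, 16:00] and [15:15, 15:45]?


30 minutes

Meeting A: 870-960 (in minutes from midnight)
Meeting B: 915-945
Overlap start = max(870, 915) = 915
Overlap end = min(960, 945) = 945
Overlap = max(0, 945 - 915) = 30 min


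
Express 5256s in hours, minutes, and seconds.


1h 27m 36s

Hours: 5256 ÷ 3600 = 1 remainder 1656
Minutes: 1656 ÷ 60 = 27 remainder 36
Seconds: 36


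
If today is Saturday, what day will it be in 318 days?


Tuesday

Start: Saturday (index 5)
(5 + 318) mod 7
= 323 mod 7
= 1
Index 1 → Tuesday


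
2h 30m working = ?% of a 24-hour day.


10.4%

Time: 150 minutes
Day: 1440 minutes
Percentage = (150/1440) × 100 ≈ 10.4%


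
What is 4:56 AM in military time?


04:56

Input: 4:56 AM
AM hour stays: 4


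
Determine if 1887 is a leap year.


Rules: divisible by 4 AND (not by 100 OR by 400)
1887 ÷ 4 = 471 remainder 3 → not divisible by 4
Not divisible by 4 → not a leap year

No


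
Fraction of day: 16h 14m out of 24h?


Total minutes: 16×60 + 14 = 974
Day = 24×60 = 1440 minutes
Fraction = 974/1440 ≈ 0.6764
As a percentage: 974/1440 × 100 ≈ 67.64%

0.6764 (67.64%)


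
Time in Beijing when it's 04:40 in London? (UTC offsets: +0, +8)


Time difference = UTC+8 - UTC+0 = +8 hours
New hour = (4 + 8) mod 24
= 12 mod 24 = 12
Minutes unchanged → 12:40

12:40


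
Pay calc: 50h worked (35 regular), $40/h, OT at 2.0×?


$2600.00

Regular: 35h × $40 = $1400.00
Overtime: 50 - 35 = 15h
OT pay: 15h × $40 × 2.0 = $1200.00
Total = $1400.00 + $1200.00 = $2600.00


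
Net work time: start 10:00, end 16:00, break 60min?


5h 0m (300 minutes)

Total time = (16×60+0) - (10×60+0)
= 960 - 600 = 360 min
Minus break: 360 - 60 = 300 min
= 5h 0m


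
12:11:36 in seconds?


43896 seconds

Hours: 12 × 3600 = 43200
Minutes: 11 × 60 = 660
Seconds: 36
Total = 43200 + 660 + 36 = 43896


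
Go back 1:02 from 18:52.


Start: 1132 minutes from midnight
Subtract: 62 minutes
Remaining: 1132 - 62 = 1070
Hours: 17, Minutes: 50

17:50


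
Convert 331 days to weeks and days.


Weeks: 331 ÷ 7 = 47 remainder 2

47 weeks 2 days


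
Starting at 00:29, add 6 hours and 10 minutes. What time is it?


06:39

Start: 29 minutes from midnight
Add: 370 minutes
Total: 399 minutes
Hours: 399 ÷ 60 = 6 remainder 39


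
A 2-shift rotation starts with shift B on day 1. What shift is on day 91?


Shifts: A, B
Start: B (index 1)
Day 91: (1 + 91 - 1) mod 2
= 91 mod 2
= 1
Index 1 → shift B

Shift B


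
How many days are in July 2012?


Month: July (month 7)
July has 31 days

31 days


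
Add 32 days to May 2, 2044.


Start: May 2, 2044
Add 32 days
May 2 → June 1: 31 - 2 + 1 = 30 days (32 - 30 = 2 left)
June 1 + 2 = June 3, 2044

June 3, 2044


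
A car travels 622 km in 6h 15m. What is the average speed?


Distance: 622 km
Time: 6h 15m = 375 min = 375/60 = 25/4 hours
Speed = 622 ÷ (25/4) = 622 × 4 / 25 = 2488/25 ≈ 99.5 km/h

99.5 km/h


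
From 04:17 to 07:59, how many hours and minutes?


3h 42m

End time in minutes: 7×60 + 59 = 479
Start time in minutes: 4×60 + 17 = 257
Difference = 479 - 257 = 222 minutes
= 3 hours 42 minutes


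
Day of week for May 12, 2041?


Sunday

Zeller's congruence:
q=12, m=5, k=41, j=20
h = (12 + ⌊13×6/5⌋ + 41 + ⌊41/4⌋ + ⌊20/4⌋ - 2×20) mod 7
= (12 + 15 + 41 + 10 + 5 - 40) mod 7
= 43 mod 7 = 1
h=1 → Sunday


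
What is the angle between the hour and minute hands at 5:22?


29.0°

Hour hand = 5×30 + 22×0.5 = 161.0°
Minute hand = 22×6 = 132°
Difference = |161.0 - 132| = 29.0°


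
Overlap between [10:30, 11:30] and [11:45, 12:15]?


0 minutes

Meeting A: 630-690 (in minutes from midnight)
Meeting B: 705-735
Overlap start = max(630, 705) = 705
Overlap end = min(690, 735) = 690
Overlap = max(0, 690 - 705) = 0 min


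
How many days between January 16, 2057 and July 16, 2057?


181 days

From January 16, 2057 to July 16, 2057
Rest of January 2057: 31 - 16 = 15
Full months: February 2057 28, March 31, April 30, May 31, June 30
Days into July 2057: 16
Total = 15 + 28 + 31 + 30 + 31 + 30 + 16 = 181 days


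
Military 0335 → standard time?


Hour: 3
3 < 12 → AM

3:35 AM


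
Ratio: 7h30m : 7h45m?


30:31 (0.97)

Duration 1: 450 minutes
Duration 2: 465 minutes
Ratio = 450:465
GCD = 15
Simplified = 30:31
As a decimal: 30/31 ≈ 0.97


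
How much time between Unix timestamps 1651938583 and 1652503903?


565320 seconds (157.0 hours / 6.54 days)

Difference = 1652503903 - 1651938583 = 565320 seconds
In hours: 565320 / 3600 ≈ 157.0
In days: 565320 / 86400 ≈ 6.54


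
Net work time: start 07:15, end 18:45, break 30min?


11h 0m (660 minutes)

Total time = (18×60+45) - (7×60+15)
= 1125 - 435 = 690 min
Minus break: 690 - 30 = 660 min
= 11h 0m


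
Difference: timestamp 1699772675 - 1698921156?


851519 seconds (236.5 hours / 9.86 days)

Difference = 1699772675 - 1698921156 = 851519 seconds
In hours: 851519 / 3600 ≈ 236.5
In days: 851519 / 86400 ≈ 9.86


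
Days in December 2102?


Month: December (month 12)
December has 31 days

31 days


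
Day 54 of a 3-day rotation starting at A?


Shifts: A, B, C
Start: A (index 0)
Day 54: (0 + 54 - 1) mod 3
= 53 mod 3
= 2
Index 2 → shift C

Shift C


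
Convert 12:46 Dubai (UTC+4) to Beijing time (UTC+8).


16:46

Time difference = UTC+8 - UTC+4 = +4 hours
New hour = (12 + 4) mod 24
= 16 mod 24 = 16
Minutes unchanged → 16:46


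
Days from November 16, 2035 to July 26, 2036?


From November 16, 2035 to July 26, 2036
Rest of November 2035: 30 - 16 = 14
Full months: December 31, January 31, February 2036 29, March 31, April 30, May 31, June 30
Days into July 2036: 26
Total = 14 + 31 + 31 + 29 + 31 + 30 + 31 + 30 + 26 = 253 days

253 days


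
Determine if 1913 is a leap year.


Rules: divisible by 4 AND (not by 100 OR by 400)
1913 ÷ 4 = 478 remainder 1 → not divisible by 4
Not divisible by 4 → not a leap year

No


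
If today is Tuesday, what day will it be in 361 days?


Saturday

Start: Tuesday (index 1)
(1 + 361) mod 7
= 362 mod 7
= 5
Index 5 → Saturday


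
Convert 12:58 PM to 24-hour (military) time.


12:58

Input: 12:58 PM
12 PM → 12 (noon)


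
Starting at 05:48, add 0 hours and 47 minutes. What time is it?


06:35

Start: 348 minutes from midnight
Add: 47 minutes
Total: 395 minutes
Hours: 395 ÷ 60 = 6 remainder 35


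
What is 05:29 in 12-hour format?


Hour: 5
5 < 12 → AM

5:29 AM


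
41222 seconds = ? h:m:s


11h 27m 2s

Hours: 41222 ÷ 3600 = 11 remainder 1622
Minutes: 1622 ÷ 60 = 27 remainder 2
Seconds: 2


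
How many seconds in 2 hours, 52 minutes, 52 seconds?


10372 seconds

Hours: 2 × 3600 = 7200
Minutes: 52 × 60 = 3120
Seconds: 52
Total = 7200 + 3120 + 52 = 10372


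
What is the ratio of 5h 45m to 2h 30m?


Duration 1: 345 minutes
Duration 2: 150 minutes
Ratio = 345:150
GCD = 15
Simplified = 23:10
As a decimal: 23/10 = 2.30

23:10 (2.30)


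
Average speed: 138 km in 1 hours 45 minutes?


Distance: 138 km
Time: 1h 45m = 105 min = 105/60 = 7/4 hours
Speed = 138 ÷ (7/4) = 138 × 4 / 7 = 552/7 ≈ 78.9 km/h

78.9 km/h


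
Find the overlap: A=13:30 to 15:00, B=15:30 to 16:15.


0 minutes

Meeting A: 810-900 (in minutes from midnight)
Meeting B: 930-975
Overlap start = max(810, 930) = 930
Overlap end = min(900, 975) = 900
Overlap = max(0, 900 - 930) = 0 min


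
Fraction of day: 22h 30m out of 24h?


0.9375 (93.75%)

Total minutes: 22×60 + 30 = 1350
Day = 24×60 = 1440 minutes
Fraction = 1350/1440 = 0.9375
As a percentage: 1350/1440 × 100 = 93.75%


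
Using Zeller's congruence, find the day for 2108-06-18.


Zeller's congruence:
q=18, m=6, k=8, j=21
h = (18 + ⌊13×7/5⌋ + 8 + ⌊8/4⌋ + ⌊21/4⌋ - 2×21) mod 7
= (18 + 18 + 8 + 2 + 5 - 42) mod 7
= 9 mod 7 = 2
h=2 → Monday

Monday


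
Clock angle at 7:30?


45.0°

Hour hand = 7×30 + 30×0.5 = 225.0°
Minute hand = 30×6 = 180°
Difference = |225.0 - 180| = 45.0°


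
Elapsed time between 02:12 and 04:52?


End time in minutes: 4×60 + 52 = 292
Start time in minutes: 2×60 + 12 = 132
Difference = 292 - 132 = 160 minutes
= 2 hours 40 minutes

2h 40m


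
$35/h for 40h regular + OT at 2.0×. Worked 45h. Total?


$1750.00

Regular: 40h × $35 = $1400.00
Overtime: 45 - 40 = 5h
OT pay: 5h × $35 × 2.0 = $350.00
Total = $1400.00 + $350.00 = $1750.00


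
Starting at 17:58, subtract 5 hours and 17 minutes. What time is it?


Start: 1078 minutes from midnight
Subtract: 317 minutes
Remaining: 1078 - 317 = 761
Hours: 12, Minutes: 41

12:41


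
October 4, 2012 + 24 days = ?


October 28, 2012

Start: October 4, 2012
Add 24 days
October 4 + 24 = October 28, 2012


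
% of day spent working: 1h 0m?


Time: 60 minutes
Day: 1440 minutes
Percentage = (60/1440) × 100 ≈ 4.2%

4.2%


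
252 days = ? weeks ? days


Weeks: 252 ÷ 7 = 36 remainder 0

36 weeks 0 days


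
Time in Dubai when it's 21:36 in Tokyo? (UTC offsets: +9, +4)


Time difference = UTC+4 - UTC+9 = -5 hours
New hour = (21 -5) mod 24
= 16 mod 24 = 16
Minutes unchanged → 16:36

16:36


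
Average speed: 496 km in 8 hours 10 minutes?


Distance: 496 km
Time: 8h 10m = 490 min = 490/60 = 49/6 hours
Speed = 496 ÷ (49/6) = 496 × 6 / 49 = 2976/49 ≈ 60.7 km/h

60.7 km/h


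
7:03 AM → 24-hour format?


07:03

Input: 7:03 AM
AM hour stays: 7


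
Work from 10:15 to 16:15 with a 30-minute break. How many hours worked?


Total time = (16×60+15) - (10×60+15)
= 975 - 615 = 360 min
Minus break: 360 - 30 = 330 min
= 5h 30m

5h 30m (330 minutes)


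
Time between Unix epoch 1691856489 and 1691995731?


Difference = 1691995731 - 1691856489 = 139242 seconds
In hours: 139242 / 3600 ≈ 38.7
In days: 139242 / 86400 ≈ 1.61

139242 seconds (38.7 hours / 1.61 days)


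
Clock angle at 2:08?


Hour hand = 2×30 + 8×0.5 = 64.0°
Minute hand = 8×6 = 48°
Difference = |64.0 - 48| = 16.0°

16.0°


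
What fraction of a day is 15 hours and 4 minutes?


Total minutes: 15×60 + 4 = 904
Day = 24×60 = 1440 minutes
Fraction = 904/1440 ≈ 0.6278
As a percentage: 904/1440 × 100 ≈ 62.78%

0.6278 (62.78%)


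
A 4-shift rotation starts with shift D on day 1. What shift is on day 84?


Shifts: A, B, C, D
Start: D (index 3)
Day 84: (3 + 84 - 1) mod 4
= 86 mod 4
= 2
Index 2 → shift C

Shift C


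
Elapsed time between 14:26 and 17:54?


3h 28m

End time in minutes: 17×60 + 54 = 1074
Start time in minutes: 14×60 + 26 = 866
Difference = 1074 - 866 = 208 minutes
= 3 hours 28 minutes


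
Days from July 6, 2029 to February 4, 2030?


From July 6, 2029 to February 4, 2030
Rest of July 2029: 31 - 6 = 25
Full months: August 31, September 30, October 31, November 30, December 31, January 31
Days into February 2030: 4
Total = 25 + 31 + 30 + 31 + 30 + 31 + 31 + 4 = 213 days

213 days


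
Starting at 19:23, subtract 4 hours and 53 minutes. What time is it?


Start: 1163 minutes from midnight
Subtract: 293 minutes
Remaining: 1163 - 293 = 870
Hours: 14, Minutes: 30

14:30


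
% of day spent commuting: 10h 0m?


41.7%

Time: 600 minutes
Day: 1440 minutes
Percentage = (600/1440) × 100 ≈ 41.7%


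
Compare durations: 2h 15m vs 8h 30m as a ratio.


Duration 1: 135 minutes
Duration 2: 510 minutes
Ratio = 135:510
GCD = 15
Simplified = 9:34
As a decimal: 9/34 ≈ 0.26

9:34 (0.26)


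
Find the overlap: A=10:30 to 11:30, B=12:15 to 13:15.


0 minutes

Meeting A: 630-690 (in minutes from midnight)
Meeting B: 735-795
Overlap start = max(630, 735) = 735
Overlap end = min(690, 795) = 690
Overlap = max(0, 690 - 735) = 0 min


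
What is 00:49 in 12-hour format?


12:49 AM

Hour: 0
0 → 12 AM (midnight)


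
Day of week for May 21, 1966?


Saturday

Zeller's congruence:
q=21, m=5, k=66, j=19
h = (21 + ⌊13×6/5⌋ + 66 + ⌊66/4⌋ + ⌊19/4⌋ - 2×19) mod 7
= (21 + 15 + 66 + 16 + 4 - 38) mod 7
= 84 mod 7 = 0
h=0 → Saturday


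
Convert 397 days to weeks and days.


56 weeks 5 days

Weeks: 397 ÷ 7 = 56 remainder 5


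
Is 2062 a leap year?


Rules: divisible by 4 AND (not by 100 OR by 400)
2062 ÷ 4 = 515 remainder 2 → not divisible by 4
Not divisible by 4 → not a leap year

No


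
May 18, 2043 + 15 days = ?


Start: May 18, 2043
Add 15 days
May 18 → June 1: 31 - 18 + 1 = 14 days (15 - 14 = 1 left)
June 1 + 1 = June 2, 2043

June 2, 2043


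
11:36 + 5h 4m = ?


Start: 696 minutes from midnight
Add: 304 minutes
Total: 1000 minutes
Hours: 1000 ÷ 60 = 16 remainder 40

16:40


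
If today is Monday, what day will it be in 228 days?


Friday

Start: Monday (index 0)
(0 + 228) mod 7
= 228 mod 7
= 4
Index 4 → Friday


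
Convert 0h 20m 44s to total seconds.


Hours: 0 × 3600 = 0
Minutes: 20 × 60 = 1200
Seconds: 44
Total = 0 + 1200 + 44 = 1244

1244 seconds


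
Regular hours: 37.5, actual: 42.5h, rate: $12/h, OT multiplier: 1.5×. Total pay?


Regular: 37.5h × $12 = $450.00
Overtime: 42.5 - 37.5 = 5.0h
OT pay: 5.0h × $12 × 1.5 = $90.00
Total = $450.00 + $90.00 = $540.00

$540.00


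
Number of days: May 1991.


31 days

Month: May (month 5)
May has 31 days


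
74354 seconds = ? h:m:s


20h 39m 14s

Hours: 74354 ÷ 3600 = 20 remainder 2354
Minutes: 2354 ÷ 60 = 39 remainder 14
Seconds: 14


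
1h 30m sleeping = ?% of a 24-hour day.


6.3%

Time: 90 minutes
Day: 1440 minutes
Percentage = (90/1440) × 100 ≈ 6.3%


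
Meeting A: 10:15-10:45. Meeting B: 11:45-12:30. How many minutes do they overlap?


Meeting A: 615-645 (in minutes from midnight)
Meeting B: 705-750
Overlap start = max(615, 705) = 705
Overlap end = min(645, 750) = 645
Overlap = max(0, 645 - 705) = 0 min

0 minutes


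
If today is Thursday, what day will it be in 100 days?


Saturday

Start: Thursday (index 3)
(3 + 100) mod 7
= 103 mod 7
= 5
Index 5 → Saturday


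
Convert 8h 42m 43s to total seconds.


31363 seconds

Hours: 8 × 3600 = 28800
Minutes: 42 × 60 = 2520
Seconds: 43
Total = 28800 + 2520 + 43 = 31363


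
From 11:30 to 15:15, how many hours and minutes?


End time in minutes: 15×60 + 15 = 915
Start time in minutes: 11×60 + 30 = 690
Difference = 915 - 690 = 225 minutes
= 3 hours 45 minutes

3h 45m


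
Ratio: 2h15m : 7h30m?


3:10 (0.30)

Duration 1: 135 minutes
Duration 2: 450 minutes
Ratio = 135:450
GCD = 45
Simplified = 3:10
As a decimal: 3/10 = 0.30


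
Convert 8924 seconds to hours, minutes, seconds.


Hours: 8924 ÷ 3600 = 2 remainder 1724
Minutes: 1724 ÷ 60 = 28 remainder 44
Seconds: 44

2h 28m 44s


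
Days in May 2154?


31 days

Month: May (month 5)
May has 31 days


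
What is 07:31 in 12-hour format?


7:31 AM

Hour: 7
7 < 12 → AM


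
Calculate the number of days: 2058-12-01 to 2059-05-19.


169 days

From December 1, 2058 to May 19, 2059
Rest of December 2058: 31 - 1 = 30
Full months: January 31, February 2059 28, March 31, April 30
Days into May 2059: 19
Total = 30 + 31 + 28 + 31 + 30 + 19 = 169 days


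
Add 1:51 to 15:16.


Start: 916 minutes from midnight
Add: 111 minutes
Total: 1027 minutes
Hours: 1027 ÷ 60 = 17 remainder 7

17:07


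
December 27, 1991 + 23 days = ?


Start: December 27, 1991
Add 23 days
December 27 → January 1: 31 - 27 + 1 = 5 days (23 - 5 = 18 left)
January 1 + 18 = January 19, 1992

January 19, 1992


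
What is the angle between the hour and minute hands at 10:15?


Hour hand = 10×30 + 15×0.5 = 307.5°
Minute hand = 15×6 = 90°
Difference = |307.5 - 90| = 217.5°
Since > 180°: 360 - 217.5 = 142.5°

142.5°


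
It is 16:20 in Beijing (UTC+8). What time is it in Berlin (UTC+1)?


09:20

Time difference = UTC+1 - UTC+8 = -7 hours
New hour = (16 -7) mod 24
= 9 mod 24 = 9
Minutes unchanged → 09:20


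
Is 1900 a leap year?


Rules: divisible by 4 AND (not by 100 OR by 400)
1900 ÷ 4 = 475 exactly → divisible by 4
1900 ÷ 100 = 19 exactly → divisible by 100
1900 ÷ 400 = 4 remainder 300 → not divisible by 400
Divisible by 100 but not by 400 → not a leap year

No


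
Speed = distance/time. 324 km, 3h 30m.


92.6 km/h

Distance: 324 km
Time: 3h 30m = 210 min = 210/60 = 7/2 hours
Speed = 324 ÷ (7/2) = 324 × 2 / 7 = 648/7 ≈ 92.6 km/h


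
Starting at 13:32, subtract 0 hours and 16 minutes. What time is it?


13:16

Start: 812 minutes from midnight
Subtract: 16 minutes
Remaining: 812 - 16 = 796
Hours: 13, Minutes: 16


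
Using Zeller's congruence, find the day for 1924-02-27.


Wednesday

Zeller's congruence:
q=27, m=14, k=23, j=19
h = (27 + ⌊13×15/5⌋ + 23 + ⌊23/4⌋ + ⌊19/4⌋ - 2×19) mod 7
= (27 + 39 + 23 + 5 + 4 - 38) mod 7
= 60 mod 7 = 4
h=4 → Wednesday


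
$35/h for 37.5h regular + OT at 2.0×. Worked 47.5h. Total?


$2012.50

Regular: 37.5h × $35 = $1312.50
Overtime: 47.5 - 37.5 = 10.0h
OT pay: 10.0h × $35 × 2.0 = $700.00
Total = $1312.50 + $700.00 = $2012.50


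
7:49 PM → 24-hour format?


19:49

Input: 7:49 PM
PM: 7 + 12 = 19


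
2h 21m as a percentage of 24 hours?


0.0979 (9.79%)

Total minutes: 2×60 + 21 = 141
Day = 24×60 = 1440 minutes
Fraction = 141/1440 ≈ 0.0979
As a percentage: 141/1440 × 100 ≈ 9.79%


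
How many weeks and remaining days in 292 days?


Weeks: 292 ÷ 7 = 41 remainder 5

41 weeks 5 days


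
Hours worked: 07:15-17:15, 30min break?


9h 30m (570 minutes)

Total time = (17×60+15) - (7×60+15)
= 1035 - 435 = 600 min
Minus break: 600 - 30 = 570 min
= 9h 30m


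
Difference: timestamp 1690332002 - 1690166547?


Difference = 1690332002 - 1690166547 = 165455 seconds
In hours: 165455 / 3600 ≈ 46.0
In days: 165455 / 86400 ≈ 1.91

165455 seconds (46.0 hours / 1.91 days)


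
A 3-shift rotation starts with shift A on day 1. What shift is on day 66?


Shifts: A, B, C
Start: A (index 0)
Day 66: (0 + 66 - 1) mod 3
= 65 mod 3
= 2
Index 2 → shift C

Shift C


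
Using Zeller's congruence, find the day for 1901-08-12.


Monday

Zeller's congruence:
q=12, m=8, k=1, j=19
h = (12 + ⌊13×9/5⌋ + 1 + ⌊1/4⌋ + ⌊19/4⌋ - 2×19) mod 7
= (12 + 23 + 1 + 0 + 4 - 38) mod 7
= 2 mod 7 = 2
h=2 → Monday


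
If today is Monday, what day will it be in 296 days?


Start: Monday (index 0)
(0 + 296) mod 7
= 296 mod 7
= 2
Index 2 → Wednesday

Wednesday


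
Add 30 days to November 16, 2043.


Start: November 16, 2043
Add 30 days
November 16 → December 1: 30 - 16 + 1 = 15 days (30 - 15 = 15 left)
December 1 + 15 = December 16, 2043

December 16, 2043


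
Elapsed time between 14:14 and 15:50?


1h 36m

End time in minutes: 15×60 + 50 = 950
Start time in minutes: 14×60 + 14 = 854
Difference = 950 - 854 = 96 minutes
= 1 hours 36 minutes


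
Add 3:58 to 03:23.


Start: 203 minutes from midnight
Add: 238 minutes
Total: 441 minutes
Hours: 441 ÷ 60 = 7 remainder 21

07:21


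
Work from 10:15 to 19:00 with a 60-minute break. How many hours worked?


7h 45m (465 minutes)

Total time = (19×60+0) - (10×60+15)
= 1140 - 615 = 525 min
Minus break: 525 - 60 = 465 min
= 7h 45m


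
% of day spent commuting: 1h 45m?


7.3%

Time: 105 minutes
Day: 1440 minutes
Percentage = (105/1440) × 100 ≈ 7.3%


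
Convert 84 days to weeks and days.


Weeks: 84 ÷ 7 = 12 remainder 0

12 weeks 0 days


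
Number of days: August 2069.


Month: August (month 8)
August has 31 days

31 days


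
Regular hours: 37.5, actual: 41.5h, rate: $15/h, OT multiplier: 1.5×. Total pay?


Regular: 37.5h × $15 = $562.50
Overtime: 41.5 - 37.5 = 4.0h
OT pay: 4.0h × $15 × 1.5 = $90.00
Total = $562.50 + $90.00 = $652.50

$652.50


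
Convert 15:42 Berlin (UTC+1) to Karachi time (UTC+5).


19:42

Time difference = UTC+5 - UTC+1 = +4 hours
New hour = (15 + 4) mod 24
= 19 mod 24 = 19
Minutes unchanged → 19:42


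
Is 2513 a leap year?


Rules: divisible by 4 AND (not by 100 OR by 400)
2513 ÷ 4 = 628 remainder 1 → not divisible by 4
Not divisible by 4 → not a leap year

No


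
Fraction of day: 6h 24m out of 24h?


0.2667 (26.67%)

Total minutes: 6×60 + 24 = 384
Day = 24×60 = 1440 minutes
Fraction = 384/1440 ≈ 0.2667
As a percentage: 384/1440 × 100 ≈ 26.67%


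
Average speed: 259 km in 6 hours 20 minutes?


40.9 km/h

Distance: 259 km
Time: 6h 20m = 380 min = 380/60 = 19/3 hours
Speed = 259 ÷ (19/3) = 259 × 3 / 19 = 777/19 ≈ 40.9 km/h


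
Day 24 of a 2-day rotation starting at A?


Shifts: A, B
Start: A (index 0)
Day 24: (0 + 24 - 1) mod 2
= 23 mod 2
= 1
Index 1 → shift B

Shift B


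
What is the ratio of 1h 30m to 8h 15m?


Duration 1: 90 minutes
Duration 2: 495 minutes
Ratio = 90:495
GCD = 45
Simplified = 2:11
As a decimal: 2/11 ≈ 0.18

2:11 (0.18)


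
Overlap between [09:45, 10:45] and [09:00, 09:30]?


Meeting A: 585-645 (in minutes from midnight)
Meeting B: 540-570
Overlap start = max(585, 540) = 585
Overlap end = min(645, 570) = 570
Overlap = max(0, 570 - 585) = 0 min

0 minutes


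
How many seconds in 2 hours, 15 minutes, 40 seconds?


Hours: 2 × 3600 = 7200
Minutes: 15 × 60 = 900
Seconds: 40
Total = 7200 + 900 + 40 = 8140

8140 seconds


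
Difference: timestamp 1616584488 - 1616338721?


Difference = 1616584488 - 1616338721 = 245767 seconds
In hours: 245767 / 3600 ≈ 68.3
In days: 245767 / 86400 ≈ 2.84

245767 seconds (68.3 hours / 2.84 days)


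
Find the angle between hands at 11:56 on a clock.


22.0°

Hour hand = 11×30 + 56×0.5 = 358.0°
Minute hand = 56×6 = 336°
Difference = |358.0 - 336| = 22.0°


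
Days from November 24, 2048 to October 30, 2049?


340 days

From November 24, 2048 to October 30, 2049
Rest of November 2048: 30 - 24 = 6
Full months: December 31, January 31, February 2049 28, March 31, April 30, May 31, June 30, July 31, August 31, September 30
Days into October 2049: 30
Total = 6 + 31 + 31 + 28 + 31 + 30 + 31 + 30 + 31 + 31 + 30 + 30 = 340 days


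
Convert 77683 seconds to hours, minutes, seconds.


Hours: 77683 ÷ 3600 = 21 remainder 2083
Minutes: 2083 ÷ 60 = 34 remainder 43
Seconds: 43

21h 34m 43s


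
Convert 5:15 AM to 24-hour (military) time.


05:15

Input: 5:15 AM
AM hour stays: 5


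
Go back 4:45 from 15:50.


11:05

Start: 950 minutes from midnight
Subtract: 285 minutes
Remaining: 950 - 285 = 665
Hours: 11, Minutes: 5


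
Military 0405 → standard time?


Hour: 4
4 < 12 → AM

4:05 AM


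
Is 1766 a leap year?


No

Rules: divisible by 4 AND (not by 100 OR by 400)
1766 ÷ 4 = 441 remainder 2 → not divisible by 4
Not divisible by 4 → not a leap year


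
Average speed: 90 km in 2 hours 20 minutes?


38.6 km/h

Distance: 90 km
Time: 2h 20m = 140 min = 140/60 = 7/3 hours
Speed = 90 ÷ (7/3) = 90 × 3 / 7 = 270/7 ≈ 38.6 km/h


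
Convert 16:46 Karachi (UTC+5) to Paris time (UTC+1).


12:46

Time difference = UTC+1 - UTC+5 = -4 hours
New hour = (16 -4) mod 24
= 12 mod 24 = 12
Minutes unchanged → 12:46


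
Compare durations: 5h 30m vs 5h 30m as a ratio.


1:1 (1.00)

Duration 1: 330 minutes
Duration 2: 330 minutes
Ratio = 330:330
GCD = 330
Simplified = 1:1
As a decimal: 1/1 = 1.00


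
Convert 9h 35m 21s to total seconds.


Hours: 9 × 3600 = 32400
Minutes: 35 × 60 = 2100
Seconds: 21
Total = 32400 + 2100 + 21 = 34521

34521 seconds


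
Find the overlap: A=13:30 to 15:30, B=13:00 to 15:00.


90 minutes

Meeting A: 810-930 (in minutes from midnight)
Meeting B: 780-900
Overlap start = max(810, 780) = 810
Overlap end = min(930, 900) = 900
Overlap = max(0, 900 - 810) = 90 min


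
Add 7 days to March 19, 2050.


March 26, 2050

Start: March 19, 2050
Add 7 days
March 19 + 7 = March 26, 2050


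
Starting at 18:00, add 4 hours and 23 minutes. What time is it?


22:23

Start: 1080 minutes from midnight
Add: 263 minutes
Total: 1343 minutes
Hours: 1343 ÷ 60 = 22 remainder 23


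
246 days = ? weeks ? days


35 weeks 1 days

Weeks: 246 ÷ 7 = 35 remainder 1


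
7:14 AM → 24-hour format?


07:14

Input: 7:14 AM
AM hour stays: 7


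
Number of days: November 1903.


Month: November (month 11)
November has 30 days

30 days


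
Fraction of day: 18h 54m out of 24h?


0.7875 (78.75%)

Total minutes: 18×60 + 54 = 1134
Day = 24×60 = 1440 minutes
Fraction = 1134/1440 = 0.7875
As a percentage: 1134/1440 × 100 = 78.75%


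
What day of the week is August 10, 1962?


Friday

Zeller's congruence:
q=10, m=8, k=62, j=19
h = (10 + ⌊13×9/5⌋ + 62 + ⌊62/4⌋ + ⌊19/4⌋ - 2×19) mod 7
= (10 + 23 + 62 + 15 + 4 - 38) mod 7
= 76 mod 7 = 6
h=6 → Friday


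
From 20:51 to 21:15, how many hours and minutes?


End time in minutes: 21×60 + 15 = 1275
Start time in minutes: 20×60 + 51 = 1251
Difference = 1275 - 1251 = 24 minutes
= 0 hours 24 minutes

0h 24m


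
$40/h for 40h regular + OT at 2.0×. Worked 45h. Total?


$2000.00

Regular: 40h × $40 = $1600.00
Overtime: 45 - 40 = 5h
OT pay: 5h × $40 × 2.0 = $400.00
Total = $1600.00 + $400.00 = $2000.00


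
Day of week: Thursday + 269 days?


Start: Thursday (index 3)
(3 + 269) mod 7
= 272 mod 7
= 6
Index 6 → Sunday

Sunday


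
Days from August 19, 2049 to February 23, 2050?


188 days

From August 19, 2049 to February 23, 2050
Rest of August 2049: 31 - 19 = 12
Full months: September 30, October 31, November 30, December 31, January 31
Days into February 2050: 23
Total = 12 + 30 + 31 + 30 + 31 + 31 + 23 = 188 days


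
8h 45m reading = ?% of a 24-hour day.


36.5%

Time: 525 minutes
Day: 1440 minutes
Percentage = (525/1440) × 100 ≈ 36.5%


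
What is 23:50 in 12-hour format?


11:50 PM

Hour: 23
23 - 12 = 11 → PM


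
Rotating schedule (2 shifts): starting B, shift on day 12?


Shift A

Shifts: A, B
Start: B (index 1)
Day 12: (1 + 12 - 1) mod 2
= 12 mod 2
= 0
Index 0 → shift A


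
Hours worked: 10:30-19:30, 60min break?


Total time = (19×60+30) - (10×60+30)
= 1170 - 630 = 540 min
Minus break: 540 - 60 = 480 min
= 8h 0m

8h 0m (480 minutes)


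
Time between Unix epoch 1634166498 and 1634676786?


510288 seconds (141.7 hours / 5.91 days)

Difference = 1634676786 - 1634166498 = 510288 seconds
In hours: 510288 / 3600 ≈ 141.7
In days: 510288 / 86400 ≈ 5.91


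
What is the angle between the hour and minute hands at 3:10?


Hour hand = 3×30 + 10×0.5 = 95.0°
Minute hand = 10×6 = 60°
Difference = |95.0 - 60| = 35.0°

35.0°


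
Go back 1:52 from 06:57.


05:05

Start: 417 minutes from midnight
Subtract: 112 minutes
Remaining: 417 - 112 = 305
Hours: 5, Minutes: 5


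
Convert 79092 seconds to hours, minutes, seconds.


Hours: 79092 ÷ 3600 = 21 remainder 3492
Minutes: 3492 ÷ 60 = 58 remainder 12
Seconds: 12

21h 58m 12s


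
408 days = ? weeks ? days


58 weeks 2 days

Weeks: 408 ÷ 7 = 58 remainder 2


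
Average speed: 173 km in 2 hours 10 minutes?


Distance: 173 km
Time: 2h 10m = 130 min = 130/60 = 13/6 hours
Speed = 173 ÷ (13/6) = 173 × 6 / 13 = 1038/13 ≈ 79.8 km/h

79.8 km/h


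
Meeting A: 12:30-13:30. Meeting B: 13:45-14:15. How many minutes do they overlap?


0 minutes

Meeting A: 750-810 (in minutes from midnight)
Meeting B: 825-855
Overlap start = max(750, 825) = 825
Overlap end = min(810, 855) = 810
Overlap = max(0, 810 - 825) = 0 min


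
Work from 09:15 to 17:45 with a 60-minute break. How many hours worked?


7h 30m (450 minutes)

Total time = (17×60+45) - (9×60+15)
= 1065 - 555 = 510 min
Minus break: 510 - 60 = 450 min
= 7h 30m


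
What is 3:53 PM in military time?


Input: 3:53 PM
PM: 3 + 12 = 15

15:53


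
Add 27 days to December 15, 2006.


January 11, 2007

Start: December 15, 2006
Add 27 days
December 15 → January 1: 31 - 15 + 1 = 17 days (27 - 17 = 10 left)
January 1 + 10 = January 11, 2007


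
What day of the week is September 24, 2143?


Tuesday

Zeller's congruence:
q=24, m=9, k=43, j=21
h = (24 + ⌊13×10/5⌋ + 43 + ⌊43/4⌋ + ⌊21/4⌋ - 2×21) mod 7
= (24 + 26 + 43 + 10 + 5 - 42) mod 7
= 66 mod 7 = 3
h=3 → Tuesday


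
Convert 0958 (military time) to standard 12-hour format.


Hour: 9
9 < 12 → AM

9:58 AM


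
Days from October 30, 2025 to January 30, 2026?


92 days

From October 30, 2025 to January 30, 2026
Rest of October 2025: 31 - 30 = 1
Full months: November 30, December 31
Days into January 2026: 30
Total = 1 + 30 + 31 + 30 = 92 days


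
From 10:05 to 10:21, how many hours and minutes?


0h 16m

End time in minutes: 10×60 + 21 = 621
Start time in minutes: 10×60 + 5 = 605
Difference = 621 - 605 = 16 minutes
= 0 hours 16 minutes


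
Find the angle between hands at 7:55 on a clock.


92.5°

Hour hand = 7×30 + 55×0.5 = 237.5°
Minute hand = 55×6 = 330°
Difference = |237.5 - 330| = 92.5°


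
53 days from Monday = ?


Start: Monday (index 0)
(0 + 53) mod 7
= 53 mod 7
= 4
Index 4 → Friday

Friday


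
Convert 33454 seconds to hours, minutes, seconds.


9h 17m 34s

Hours: 33454 ÷ 3600 = 9 remainder 1054
Minutes: 1054 ÷ 60 = 17 remainder 34
Seconds: 34


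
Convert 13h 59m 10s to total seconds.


50350 seconds

Hours: 13 × 3600 = 46800
Minutes: 59 × 60 = 3540
Seconds: 10
Total = 46800 + 3540 + 10 = 50350


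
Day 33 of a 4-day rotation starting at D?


Shift D

Shifts: A, B, C, D
Start: D (index 3)
Day 33: (3 + 33 - 1) mod 4
= 35 mod 4
= 3
Index 3 → shift D


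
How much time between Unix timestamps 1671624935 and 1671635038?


10103 seconds (2.8 hours / 0.12 days)

Difference = 1671635038 - 1671624935 = 10103 seconds
In hours: 10103 / 3600 ≈ 2.8
In days: 10103 / 86400 ≈ 0.12


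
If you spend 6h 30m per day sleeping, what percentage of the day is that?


27.1%

Time: 390 minutes
Day: 1440 minutes
Percentage = (390/1440) × 100 ≈ 27.1%


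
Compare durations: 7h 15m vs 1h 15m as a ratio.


Duration 1: 435 minutes
Duration 2: 75 minutes
Ratio = 435:75
GCD = 15
Simplified = 29:5
As a decimal: 29/5 = 5.80

29:5 (5.80)


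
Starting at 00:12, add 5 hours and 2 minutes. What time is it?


05:14

Start: 12 minutes from midnight
Add: 302 minutes
Total: 314 minutes
Hours: 314 ÷ 60 = 5 remainder 14


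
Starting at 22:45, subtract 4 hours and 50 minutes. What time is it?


17:55

Start: 1365 minutes from midnight
Subtract: 290 minutes
Remaining: 1365 - 290 = 1075
Hours: 17, Minutes: 55


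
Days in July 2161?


31 days

Month: July (month 7)
July has 31 days


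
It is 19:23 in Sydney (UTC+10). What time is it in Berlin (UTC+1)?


10:23

Time difference = UTC+1 - UTC+10 = -9 hours
New hour = (19 -9) mod 24
= 10 mod 24 = 10
Minutes unchanged → 10:23


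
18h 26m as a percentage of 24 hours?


0.7681 (76.81%)

Total minutes: 18×60 + 26 = 1106
Day = 24×60 = 1440 minutes
Fraction = 1106/1440 ≈ 0.7681
As a percentage: 1106/1440 × 100 ≈ 76.81%


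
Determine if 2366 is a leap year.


Rules: divisible by 4 AND (not by 100 OR by 400)
2366 ÷ 4 = 591 remainder 2 → not divisible by 4
Not divisible by 4 → not a leap year

No


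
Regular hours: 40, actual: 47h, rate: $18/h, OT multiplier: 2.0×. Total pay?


$972.00

Regular: 40h × $18 = $720.00
Overtime: 47 - 40 = 7h
OT pay: 7h × $18 × 2.0 = $252.00
Total = $720.00 + $252.00 = $972.00


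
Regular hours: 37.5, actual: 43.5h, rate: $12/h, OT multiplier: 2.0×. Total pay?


Regular: 37.5h × $12 = $450.00
Overtime: 43.5 - 37.5 = 6.0h
OT pay: 6.0h × $12 × 2.0 = $144.00
Total = $450.00 + $144.00 = $594.00

$594.00


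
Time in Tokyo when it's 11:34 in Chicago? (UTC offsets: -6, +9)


Time difference = UTC+9 - UTC-6 = +15 hours
New hour = (11 + 15) mod 24
= 26 mod 24 = 2
Minutes unchanged → 02:34; 26 ≥ 24 → next day

02:34 (next day)


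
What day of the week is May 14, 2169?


Zeller's congruence:
q=14, m=5, k=69, j=21
h = (14 + ⌊13×6/5⌋ + 69 + ⌊69/4⌋ + ⌊21/4⌋ - 2×21) mod 7
= (14 + 15 + 69 + 17 + 5 - 42) mod 7
= 78 mod 7 = 1
h=1 → Sunday

Sunday


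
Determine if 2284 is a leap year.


Rules: divisible by 4 AND (not by 100 OR by 400)
2284 ÷ 4 = 571 exactly → divisible by 4
2284 ÷ 100 = 22 remainder 84 → not divisible by 100
Divisible by 4 but not by 100 → leap year

Yes


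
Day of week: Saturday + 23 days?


Monday

Start: Saturday (index 5)
(5 + 23) mod 7
= 28 mod 7
= 0
Index 0 → Monday


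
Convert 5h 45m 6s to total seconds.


Hours: 5 × 3600 = 18000
Minutes: 45 × 60 = 2700
Seconds: 6
Total = 18000 + 2700 + 6 = 20706

20706 seconds


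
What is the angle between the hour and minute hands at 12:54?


Hour hand (12 ≡ 0 on the dial): 0×30 + 54×0.5 = 27.0°
Minute hand = 54×6 = 324°
Difference = |27.0 - 324| = 297.0°
Since > 180°: 360 - 297.0 = 63.0°

63.0°


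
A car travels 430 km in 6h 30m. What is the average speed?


66.2 km/h

Distance: 430 km
Time: 6h 30m = 390 min = 390/60 = 13/2 hours
Speed = 430 ÷ (13/2) = 430 × 2 / 13 = 860/13 ≈ 66.2 km/h


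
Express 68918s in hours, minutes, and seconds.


Hours: 68918 ÷ 3600 = 19 remainder 518
Minutes: 518 ÷ 60 = 8 remainder 38
Seconds: 38

19h 8m 38s


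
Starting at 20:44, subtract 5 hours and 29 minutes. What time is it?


15:15

Start: 1244 minutes from midnight
Subtract: 329 minutes
Remaining: 1244 - 329 = 915
Hours: 15, Minutes: 15


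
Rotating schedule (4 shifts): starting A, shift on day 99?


Shifts: A, B, C, D
Start: A (index 0)
Day 99: (0 + 99 - 1) mod 4
= 98 mod 4
= 2
Index 2 → shift C

Shift C


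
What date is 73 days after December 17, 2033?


February 28, 2034

Start: December 17, 2033
Add 73 days
December 17 → January 1: 31 - 17 + 1 = 15 days (73 - 15 = 58 left)
January 1 → February 1: 31 - 1 + 1 = 31 days (58 - 31 = 27 left)
February 1 + 27 = February 28, 2034


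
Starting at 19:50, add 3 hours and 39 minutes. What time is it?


Start: 1190 minutes from midnight
Add: 219 minutes
Total: 1409 minutes
Hours: 1409 ÷ 60 = 23 remainder 29

23:29


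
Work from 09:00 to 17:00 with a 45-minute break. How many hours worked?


7h 15m (435 minutes)

Total time = (17×60+0) - (9×60+0)
= 1020 - 540 = 480 min
Minus break: 480 - 45 = 435 min
= 7h 15m


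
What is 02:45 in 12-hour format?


Hour: 2
2 < 12 → AM

2:45 AM


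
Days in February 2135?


28 days

Month: February (month 2)
February: 28 or 29 (leap year)
2135 leap year? No


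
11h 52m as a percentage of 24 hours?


0.4944 (49.44%)

Total minutes: 11×60 + 52 = 712
Day = 24×60 = 1440 minutes
Fraction = 712/1440 ≈ 0.4944
As a percentage: 712/1440 × 100 ≈ 49.44%


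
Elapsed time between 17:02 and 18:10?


End time in minutes: 18×60 + 10 = 1090
Start time in minutes: 17×60 + 2 = 1022
Difference = 1090 - 1022 = 68 minutes
= 1 hours 8 minutes

1h 8m


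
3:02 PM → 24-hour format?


15:02

Input: 3:02 PM
PM: 3 + 12 = 15


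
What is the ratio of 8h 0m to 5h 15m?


Duration 1: 480 minutes
Duration 2: 315 minutes
Ratio = 480:315
GCD = 15
Simplified = 32:21
As a decimal: 32/21 ≈ 1.52

32:21 (1.52)


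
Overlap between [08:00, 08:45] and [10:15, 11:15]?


0 minutes

Meeting A: 480-525 (in minutes from midnight)
Meeting B: 615-675
Overlap start = max(480, 615) = 615
Overlap end = min(525, 675) = 525
Overlap = max(0, 525 - 615) = 0 min
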